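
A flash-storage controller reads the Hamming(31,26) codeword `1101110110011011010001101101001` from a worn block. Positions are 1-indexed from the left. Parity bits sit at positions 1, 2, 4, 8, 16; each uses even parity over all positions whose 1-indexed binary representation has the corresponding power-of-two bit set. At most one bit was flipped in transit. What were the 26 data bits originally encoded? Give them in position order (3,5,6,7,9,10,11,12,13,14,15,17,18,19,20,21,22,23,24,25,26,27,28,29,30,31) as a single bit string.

01101001101010001101101001

s1: b1⊕b3⊕b5⊕b7⊕b9⊕b11⊕b13⊕b15⊕b17⊕b19⊕b21⊕b23⊕b25⊕b27⊕b29⊕b31 = 1⊕0⊕1⊕0⊕1⊕0⊕1⊕1⊕0⊕0⊕0⊕1⊕1⊕0⊕0⊕1 = 0
s2: b2⊕b3⊕b6⊕b7⊕b10⊕b11⊕b14⊕b15⊕b18⊕b19⊕b22⊕b23⊕b26⊕b27⊕b30⊕b31 = 1⊕0⊕1⊕0⊕0⊕0⊕0⊕1⊕1⊕0⊕1⊕1⊕1⊕0⊕0⊕1 = 0
s4: b4⊕b5⊕b6⊕b7⊕b12⊕b13⊕b14⊕b15⊕b20⊕b21⊕b22⊕b23⊕b28⊕b29⊕b30⊕b31 = 1⊕1⊕1⊕0⊕1⊕1⊕0⊕1⊕0⊕0⊕1⊕1⊕1⊕0⊕0⊕1 = 0
s8: b8⊕b9⊕b10⊕b11⊕b12⊕b13⊕b14⊕b15⊕b24⊕b25⊕b26⊕b27⊕b28⊕b29⊕b30⊕b31 = 1⊕1⊕0⊕0⊕1⊕1⊕0⊕1⊕0⊕1⊕1⊕0⊕1⊕0⊕0⊕1 = 1
s16: b16⊕b17⊕b18⊕b19⊕b20⊕b21⊕b22⊕b23⊕b24⊕b25⊕b26⊕b27⊕b28⊕b29⊕b30⊕b31 = 1⊕0⊕1⊕0⊕0⊕0⊕1⊕1⊕0⊕1⊕1⊕0⊕1⊕0⊕0⊕1 = 0
Syndrome (s16...s1) = 01000 → position 8.
Flip bit 8: corrected codeword = 1101110010011011010001101101001
Data bits at positions 3,5,6,7,9,10,11,12,13,14,15,17,18,19,20,21,22,23,24,25,26,27,28,29,30,31: 01101001101010001101101001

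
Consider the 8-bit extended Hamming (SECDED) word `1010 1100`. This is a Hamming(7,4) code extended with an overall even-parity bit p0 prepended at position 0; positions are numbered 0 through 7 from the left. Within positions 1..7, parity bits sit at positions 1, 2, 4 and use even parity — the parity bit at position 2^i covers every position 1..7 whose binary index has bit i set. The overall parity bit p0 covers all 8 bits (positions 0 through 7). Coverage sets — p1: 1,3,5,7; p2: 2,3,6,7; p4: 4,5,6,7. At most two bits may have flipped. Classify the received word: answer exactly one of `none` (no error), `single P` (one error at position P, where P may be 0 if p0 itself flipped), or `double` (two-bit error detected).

s1: b1⊕b3⊕b5⊕b7 = 0⊕0⊕1⊕0 = 1
s2: b2⊕b3⊕b6⊕b7 = 1⊕0⊕0⊕0 = 1
s4: b4⊕b5⊕b6⊕b7 = 1⊕1⊕0⊕0 = 0
Syndrome (s4...s1) = 011 → position 3.
Overall parity (XOR of all 8 bits, including p0): 1⊕0⊕1⊕0⊕1⊕1⊕0⊕0 = 0
Overall=0, syndrome position=3 → double-bit error detected (uncorrectable).

double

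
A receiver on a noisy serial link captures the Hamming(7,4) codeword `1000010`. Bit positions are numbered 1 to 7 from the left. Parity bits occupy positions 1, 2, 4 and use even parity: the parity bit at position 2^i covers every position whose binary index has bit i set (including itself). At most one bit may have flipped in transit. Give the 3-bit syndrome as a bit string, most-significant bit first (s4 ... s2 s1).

s1: b1⊕b3⊕b5⊕b7 = 1⊕0⊕0⊕0 = 1
s2: b2⊕b3⊕b6⊕b7 = 0⊕0⊕1⊕0 = 1
s4: b4⊕b5⊕b6⊕b7 = 0⊕0⊕1⊕0 = 1
Syndrome (s4...s1) = 111 → position 7.

111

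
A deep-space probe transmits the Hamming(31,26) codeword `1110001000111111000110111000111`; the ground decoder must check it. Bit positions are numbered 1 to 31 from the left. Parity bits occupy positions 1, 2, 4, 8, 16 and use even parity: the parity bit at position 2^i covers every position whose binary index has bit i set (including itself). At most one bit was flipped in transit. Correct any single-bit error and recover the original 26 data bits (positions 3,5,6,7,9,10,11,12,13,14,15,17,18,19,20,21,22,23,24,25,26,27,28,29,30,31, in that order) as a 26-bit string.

s1: b1⊕b3⊕b5⊕b7⊕b9⊕b11⊕b13⊕b15⊕b17⊕b19⊕b21⊕b23⊕b25⊕b27⊕b29⊕b31 = 1⊕1⊕0⊕1⊕0⊕1⊕1⊕1⊕0⊕0⊕1⊕1⊕1⊕0⊕1⊕1 = 1
s2: b2⊕b3⊕b6⊕b7⊕b10⊕b11⊕b14⊕b15⊕b18⊕b19⊕b22⊕b23⊕b26⊕b27⊕b30⊕b31 = 1⊕1⊕0⊕1⊕0⊕1⊕1⊕1⊕0⊕0⊕0⊕1⊕0⊕0⊕1⊕1 = 1
s4: b4⊕b5⊕b6⊕b7⊕b12⊕b13⊕b14⊕b15⊕b20⊕b21⊕b22⊕b23⊕b28⊕b29⊕b30⊕b31 = 0⊕0⊕0⊕1⊕1⊕1⊕1⊕1⊕1⊕1⊕0⊕1⊕0⊕1⊕1⊕1 = 1
s8: b8⊕b9⊕b10⊕b11⊕b12⊕b13⊕b14⊕b15⊕b24⊕b25⊕b26⊕b27⊕b28⊕b29⊕b30⊕b31 = 0⊕0⊕0⊕1⊕1⊕1⊕1⊕1⊕1⊕1⊕0⊕0⊕0⊕1⊕1⊕1 = 0
s16: b16⊕b17⊕b18⊕b19⊕b20⊕b21⊕b22⊕b23⊕b24⊕b25⊕b26⊕b27⊕b28⊕b29⊕b30⊕b31 = 1⊕0⊕0⊕0⊕1⊕1⊕0⊕1⊕1⊕1⊕0⊕0⊕0⊕1⊕1⊕1 = 1
Syndrome (s16...s1) = 10111 → position 23.
Flip bit 23: corrected codeword = 1110001000111111000110011000111
Data bits at positions 3,5,6,7,9,10,11,12,13,14,15,17,18,19,20,21,22,23,24,25,26,27,28,29,30,31: 10010011111000110011000111

10010011111000110011000111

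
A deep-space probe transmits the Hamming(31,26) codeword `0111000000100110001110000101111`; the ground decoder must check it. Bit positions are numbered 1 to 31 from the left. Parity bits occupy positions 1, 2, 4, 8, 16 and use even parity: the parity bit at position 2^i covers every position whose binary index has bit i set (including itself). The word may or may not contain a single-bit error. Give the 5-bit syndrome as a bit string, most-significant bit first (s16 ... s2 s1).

s1: b1⊕b3⊕b5⊕b7⊕b9⊕b11⊕b13⊕b15⊕b17⊕b19⊕b21⊕b23⊕b25⊕b27⊕b29⊕b31 = 0⊕1⊕0⊕0⊕0⊕1⊕0⊕1⊕0⊕1⊕1⊕0⊕0⊕0⊕1⊕1 = 1
s2: b2⊕b3⊕b6⊕b7⊕b10⊕b11⊕b14⊕b15⊕b18⊕b19⊕b22⊕b23⊕b26⊕b27⊕b30⊕b31 = 1⊕1⊕0⊕0⊕0⊕1⊕1⊕1⊕0⊕1⊕0⊕0⊕1⊕0⊕1⊕1 = 1
s4: b4⊕b5⊕b6⊕b7⊕b12⊕b13⊕b14⊕b15⊕b20⊕b21⊕b22⊕b23⊕b28⊕b29⊕b30⊕b31 = 1⊕0⊕0⊕0⊕0⊕0⊕1⊕1⊕1⊕1⊕0⊕0⊕1⊕1⊕1⊕1 = 1
s8: b8⊕b9⊕b10⊕b11⊕b12⊕b13⊕b14⊕b15⊕b24⊕b25⊕b26⊕b27⊕b28⊕b29⊕b30⊕b31 = 0⊕0⊕0⊕1⊕0⊕0⊕1⊕1⊕0⊕0⊕1⊕0⊕1⊕1⊕1⊕1 = 0
s16: b16⊕b17⊕b18⊕b19⊕b20⊕b21⊕b22⊕b23⊕b24⊕b25⊕b26⊕b27⊕b28⊕b29⊕b30⊕b31 = 0⊕0⊕0⊕1⊕1⊕1⊕0⊕0⊕0⊕0⊕1⊕0⊕1⊕1⊕1⊕1 = 0
Syndrome (s16...s1) = 00111 → position 7.

00111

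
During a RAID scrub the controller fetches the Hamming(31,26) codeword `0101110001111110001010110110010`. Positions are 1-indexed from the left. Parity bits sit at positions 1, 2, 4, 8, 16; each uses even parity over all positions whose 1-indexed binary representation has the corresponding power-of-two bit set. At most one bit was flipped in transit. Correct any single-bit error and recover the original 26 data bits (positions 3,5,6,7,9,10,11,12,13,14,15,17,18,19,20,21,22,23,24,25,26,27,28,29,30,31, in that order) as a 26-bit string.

01100111111011010110110010

s1: b1⊕b3⊕b5⊕b7⊕b9⊕b11⊕b13⊕b15⊕b17⊕b19⊕b21⊕b23⊕b25⊕b27⊕b29⊕b31 = 0⊕0⊕1⊕0⊕0⊕1⊕1⊕1⊕0⊕1⊕1⊕1⊕0⊕1⊕0⊕0 = 0
s2: b2⊕b3⊕b6⊕b7⊕b10⊕b11⊕b14⊕b15⊕b18⊕b19⊕b22⊕b23⊕b26⊕b27⊕b30⊕b31 = 1⊕0⊕1⊕0⊕1⊕1⊕1⊕1⊕0⊕1⊕0⊕1⊕1⊕1⊕1⊕0 = 1
s4: b4⊕b5⊕b6⊕b7⊕b12⊕b13⊕b14⊕b15⊕b20⊕b21⊕b22⊕b23⊕b28⊕b29⊕b30⊕b31 = 1⊕1⊕1⊕0⊕1⊕1⊕1⊕1⊕0⊕1⊕0⊕1⊕0⊕0⊕1⊕0 = 0
s8: b8⊕b9⊕b10⊕b11⊕b12⊕b13⊕b14⊕b15⊕b24⊕b25⊕b26⊕b27⊕b28⊕b29⊕b30⊕b31 = 0⊕0⊕1⊕1⊕1⊕1⊕1⊕1⊕1⊕0⊕1⊕1⊕0⊕0⊕1⊕0 = 0
s16: b16⊕b17⊕b18⊕b19⊕b20⊕b21⊕b22⊕b23⊕b24⊕b25⊕b26⊕b27⊕b28⊕b29⊕b30⊕b31 = 0⊕0⊕0⊕1⊕0⊕1⊕0⊕1⊕1⊕0⊕1⊕1⊕0⊕0⊕1⊕0 = 1
Syndrome (s16...s1) = 10010 → position 18.
Flip bit 18: corrected codeword = 0101110001111110011010110110010
Data bits at positions 3,5,6,7,9,10,11,12,13,14,15,17,18,19,20,21,22,23,24,25,26,27,28,29,30,31: 01100111111011010110110010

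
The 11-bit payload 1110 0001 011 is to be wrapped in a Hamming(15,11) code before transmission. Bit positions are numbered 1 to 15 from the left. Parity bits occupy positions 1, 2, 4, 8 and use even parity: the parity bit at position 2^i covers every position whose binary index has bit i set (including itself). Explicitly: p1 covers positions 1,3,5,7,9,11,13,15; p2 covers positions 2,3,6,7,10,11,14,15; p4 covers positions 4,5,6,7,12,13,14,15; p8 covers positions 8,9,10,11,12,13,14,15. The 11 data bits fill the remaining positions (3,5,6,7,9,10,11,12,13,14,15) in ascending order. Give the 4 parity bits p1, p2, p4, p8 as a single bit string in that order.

1011

Place data bits at non-power-of-two positions: b3=1, b5=1, b6=1, b7=0, b9=0, b10=0, b11=0, b12=1, b13=0, b14=1, b15=1.
p1 = XOR of data positions {3,5,7,9,11,13,15} = 1⊕1⊕0⊕0⊕0⊕0⊕1 = 1
p2 = XOR of data positions {3,6,7,10,11,14,15} = 1⊕1⊕0⊕0⊕0⊕1⊕1 = 0
p4 = XOR of data positions {5,6,7,12,13,14,15} = 1⊕1⊕0⊕1⊕0⊕1⊕1 = 1
p8 = XOR of data positions {9,10,11,12,13,14,15} = 0⊕0⊕0⊕1⊕0⊕1⊕1 = 1
Parity bits p1,p2,p4,p8 = 1011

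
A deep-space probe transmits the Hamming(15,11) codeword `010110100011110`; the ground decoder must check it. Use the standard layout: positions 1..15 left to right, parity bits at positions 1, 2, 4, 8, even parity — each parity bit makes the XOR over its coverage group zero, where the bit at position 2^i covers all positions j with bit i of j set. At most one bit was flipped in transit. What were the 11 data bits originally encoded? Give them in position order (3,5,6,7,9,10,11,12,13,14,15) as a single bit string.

s1: b1⊕b3⊕b5⊕b7⊕b9⊕b11⊕b13⊕b15 = 0⊕0⊕1⊕1⊕0⊕1⊕1⊕0 = 0
s2: b2⊕b3⊕b6⊕b7⊕b10⊕b11⊕b14⊕b15 = 1⊕0⊕0⊕1⊕0⊕1⊕1⊕0 = 0
s4: b4⊕b5⊕b6⊕b7⊕b12⊕b13⊕b14⊕b15 = 1⊕1⊕0⊕1⊕1⊕1⊕1⊕0 = 0
s8: b8⊕b9⊕b10⊕b11⊕b12⊕b13⊕b14⊕b15 = 0⊕0⊕0⊕1⊕1⊕1⊕1⊕0 = 0
Syndrome (s8...s1) = 0000 → position 0 (no error).
No correction needed.
Data bits at positions 3,5,6,7,9,10,11,12,13,14,15: 01010011110

01010011110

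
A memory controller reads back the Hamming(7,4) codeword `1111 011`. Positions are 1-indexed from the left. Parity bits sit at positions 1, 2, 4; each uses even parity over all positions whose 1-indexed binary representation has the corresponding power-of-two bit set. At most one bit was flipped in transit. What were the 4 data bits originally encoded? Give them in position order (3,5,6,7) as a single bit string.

1111

s1: b1⊕b3⊕b5⊕b7 = 1⊕1⊕0⊕1 = 1
s2: b2⊕b3⊕b6⊕b7 = 1⊕1⊕1⊕1 = 0
s4: b4⊕b5⊕b6⊕b7 = 1⊕0⊕1⊕1 = 1
Syndrome (s4...s1) = 101 → position 5.
Flip bit 5: corrected codeword = 1111111
Data bits at positions 3,5,6,7: 1111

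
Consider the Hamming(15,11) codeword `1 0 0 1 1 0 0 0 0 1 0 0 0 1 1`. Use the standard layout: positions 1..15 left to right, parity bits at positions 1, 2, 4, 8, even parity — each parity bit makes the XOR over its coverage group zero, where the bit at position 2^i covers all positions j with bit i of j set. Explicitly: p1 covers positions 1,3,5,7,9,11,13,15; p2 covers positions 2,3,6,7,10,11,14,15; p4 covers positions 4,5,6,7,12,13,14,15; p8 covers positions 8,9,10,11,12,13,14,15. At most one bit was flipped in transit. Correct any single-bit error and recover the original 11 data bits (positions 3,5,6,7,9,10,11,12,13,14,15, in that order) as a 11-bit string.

s1: b1⊕b3⊕b5⊕b7⊕b9⊕b11⊕b13⊕b15 = 1⊕0⊕1⊕0⊕0⊕0⊕0⊕1 = 1
s2: b2⊕b3⊕b6⊕b7⊕b10⊕b11⊕b14⊕b15 = 0⊕0⊕0⊕0⊕1⊕0⊕1⊕1 = 1
s4: b4⊕b5⊕b6⊕b7⊕b12⊕b13⊕b14⊕b15 = 1⊕1⊕0⊕0⊕0⊕0⊕1⊕1 = 0
s8: b8⊕b9⊕b10⊕b11⊕b12⊕b13⊕b14⊕b15 = 0⊕0⊕1⊕0⊕0⊕0⊕1⊕1 = 1
Syndrome (s8...s1) = 1011 → position 11.
Flip bit 11: corrected codeword = 100110000110011
Data bits at positions 3,5,6,7,9,10,11,12,13,14,15: 01000110011

01000110011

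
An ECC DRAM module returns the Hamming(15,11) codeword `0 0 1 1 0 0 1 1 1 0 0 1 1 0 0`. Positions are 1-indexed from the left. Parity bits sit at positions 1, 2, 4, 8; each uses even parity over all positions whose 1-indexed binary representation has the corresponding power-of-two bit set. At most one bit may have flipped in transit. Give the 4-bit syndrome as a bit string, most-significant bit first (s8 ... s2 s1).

s1: b1⊕b3⊕b5⊕b7⊕b9⊕b11⊕b13⊕b15 = 0⊕1⊕0⊕1⊕1⊕0⊕1⊕0 = 0
s2: b2⊕b3⊕b6⊕b7⊕b10⊕b11⊕b14⊕b15 = 0⊕1⊕0⊕1⊕0⊕0⊕0⊕0 = 0
s4: b4⊕b5⊕b6⊕b7⊕b12⊕b13⊕b14⊕b15 = 1⊕0⊕0⊕1⊕1⊕1⊕0⊕0 = 0
s8: b8⊕b9⊕b10⊕b11⊕b12⊕b13⊕b14⊕b15 = 1⊕1⊕0⊕0⊕1⊕1⊕0⊕0 = 0
Syndrome (s8...s1) = 0000 → position 0 (no error).

0000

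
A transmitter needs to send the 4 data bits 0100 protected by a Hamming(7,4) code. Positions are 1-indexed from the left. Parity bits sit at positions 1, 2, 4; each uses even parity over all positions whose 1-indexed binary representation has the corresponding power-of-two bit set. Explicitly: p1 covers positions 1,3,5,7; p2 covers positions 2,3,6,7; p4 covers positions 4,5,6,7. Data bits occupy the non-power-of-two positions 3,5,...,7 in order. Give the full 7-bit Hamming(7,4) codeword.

1001100

Place data bits at non-power-of-two positions: b3=0, b5=1, b6=0, b7=0.
p1 = XOR of data positions {3,5,7} = 0⊕1⊕0 = 1
p2 = XOR of data positions {3,6,7} = 0⊕0⊕0 = 0
p4 = XOR of data positions {5,6,7} = 1⊕0⊕0 = 1
Codeword b1..b7 = 1001100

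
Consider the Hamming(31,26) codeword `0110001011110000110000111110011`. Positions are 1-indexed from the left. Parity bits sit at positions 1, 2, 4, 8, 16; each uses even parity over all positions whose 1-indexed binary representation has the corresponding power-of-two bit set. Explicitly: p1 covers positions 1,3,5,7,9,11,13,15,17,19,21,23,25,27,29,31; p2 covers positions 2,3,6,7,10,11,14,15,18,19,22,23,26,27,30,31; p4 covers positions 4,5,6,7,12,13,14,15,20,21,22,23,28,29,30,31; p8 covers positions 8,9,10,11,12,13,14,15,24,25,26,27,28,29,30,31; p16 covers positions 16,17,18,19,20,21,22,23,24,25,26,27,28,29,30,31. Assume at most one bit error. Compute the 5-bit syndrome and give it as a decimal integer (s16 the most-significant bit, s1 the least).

s1: b1⊕b3⊕b5⊕b7⊕b9⊕b11⊕b13⊕b15⊕b17⊕b19⊕b21⊕b23⊕b25⊕b27⊕b29⊕b31 = 0⊕1⊕0⊕1⊕1⊕1⊕0⊕0⊕1⊕0⊕0⊕1⊕1⊕1⊕0⊕1 = 1
s2: b2⊕b3⊕b6⊕b7⊕b10⊕b11⊕b14⊕b15⊕b18⊕b19⊕b22⊕b23⊕b26⊕b27⊕b30⊕b31 = 1⊕1⊕0⊕1⊕1⊕1⊕0⊕0⊕1⊕0⊕0⊕1⊕1⊕1⊕1⊕1 = 1
s4: b4⊕b5⊕b6⊕b7⊕b12⊕b13⊕b14⊕b15⊕b20⊕b21⊕b22⊕b23⊕b28⊕b29⊕b30⊕b31 = 0⊕0⊕0⊕1⊕1⊕0⊕0⊕0⊕0⊕0⊕0⊕1⊕0⊕0⊕1⊕1 = 1
s8: b8⊕b9⊕b10⊕b11⊕b12⊕b13⊕b14⊕b15⊕b24⊕b25⊕b26⊕b27⊕b28⊕b29⊕b30⊕b31 = 0⊕1⊕1⊕1⊕1⊕0⊕0⊕0⊕1⊕1⊕1⊕1⊕0⊕0⊕1⊕1 = 0
s16: b16⊕b17⊕b18⊕b19⊕b20⊕b21⊕b22⊕b23⊕b24⊕b25⊕b26⊕b27⊕b28⊕b29⊕b30⊕b31 = 0⊕1⊕1⊕0⊕0⊕0⊕0⊕1⊕1⊕1⊕1⊕1⊕0⊕0⊕1⊕1 = 1
Syndrome (s16...s1) = 10111 → position 23.

23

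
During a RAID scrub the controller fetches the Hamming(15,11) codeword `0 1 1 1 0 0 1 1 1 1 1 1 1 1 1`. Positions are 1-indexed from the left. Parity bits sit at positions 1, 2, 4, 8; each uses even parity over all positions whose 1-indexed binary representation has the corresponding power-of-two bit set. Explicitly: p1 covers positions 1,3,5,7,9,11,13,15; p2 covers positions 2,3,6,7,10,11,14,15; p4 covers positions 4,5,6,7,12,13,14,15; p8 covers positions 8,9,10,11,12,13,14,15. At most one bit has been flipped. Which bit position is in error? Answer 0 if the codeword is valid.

s1: b1⊕b3⊕b5⊕b7⊕b9⊕b11⊕b13⊕b15 = 0⊕1⊕0⊕1⊕1⊕1⊕1⊕1 = 0
s2: b2⊕b3⊕b6⊕b7⊕b10⊕b11⊕b14⊕b15 = 1⊕1⊕0⊕1⊕1⊕1⊕1⊕1 = 1
s4: b4⊕b5⊕b6⊕b7⊕b12⊕b13⊕b14⊕b15 = 1⊕0⊕0⊕1⊕1⊕1⊕1⊕1 = 0
s8: b8⊕b9⊕b10⊕b11⊕b12⊕b13⊕b14⊕b15 = 1⊕1⊕1⊕1⊕1⊕1⊕1⊕1 = 0
Syndrome (s8...s1) = 0010 → position 2.

2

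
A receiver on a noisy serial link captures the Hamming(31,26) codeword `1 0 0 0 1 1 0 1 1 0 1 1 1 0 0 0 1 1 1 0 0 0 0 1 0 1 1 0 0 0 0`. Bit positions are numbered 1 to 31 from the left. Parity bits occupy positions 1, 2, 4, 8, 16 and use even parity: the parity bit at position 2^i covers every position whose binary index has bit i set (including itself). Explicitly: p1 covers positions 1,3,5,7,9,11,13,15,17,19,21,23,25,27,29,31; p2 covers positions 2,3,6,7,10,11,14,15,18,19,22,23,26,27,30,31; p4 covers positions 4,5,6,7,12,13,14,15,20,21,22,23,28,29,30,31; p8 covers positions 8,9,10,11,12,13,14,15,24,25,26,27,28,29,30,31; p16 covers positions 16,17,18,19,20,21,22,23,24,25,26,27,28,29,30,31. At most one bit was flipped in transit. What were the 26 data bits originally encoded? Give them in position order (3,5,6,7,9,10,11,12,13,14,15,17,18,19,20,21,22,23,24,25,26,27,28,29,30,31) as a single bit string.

01101011100111000010110000

s1: b1⊕b3⊕b5⊕b7⊕b9⊕b11⊕b13⊕b15⊕b17⊕b19⊕b21⊕b23⊕b25⊕b27⊕b29⊕b31 = 1⊕0⊕1⊕0⊕1⊕1⊕1⊕0⊕1⊕1⊕0⊕0⊕0⊕1⊕0⊕0 = 0
s2: b2⊕b3⊕b6⊕b7⊕b10⊕b11⊕b14⊕b15⊕b18⊕b19⊕b22⊕b23⊕b26⊕b27⊕b30⊕b31 = 0⊕0⊕1⊕0⊕0⊕1⊕0⊕0⊕1⊕1⊕0⊕0⊕1⊕1⊕0⊕0 = 0
s4: b4⊕b5⊕b6⊕b7⊕b12⊕b13⊕b14⊕b15⊕b20⊕b21⊕b22⊕b23⊕b28⊕b29⊕b30⊕b31 = 0⊕1⊕1⊕0⊕1⊕1⊕0⊕0⊕0⊕0⊕0⊕0⊕0⊕0⊕0⊕0 = 0
s8: b8⊕b9⊕b10⊕b11⊕b12⊕b13⊕b14⊕b15⊕b24⊕b25⊕b26⊕b27⊕b28⊕b29⊕b30⊕b31 = 1⊕1⊕0⊕1⊕1⊕1⊕0⊕0⊕1⊕0⊕1⊕1⊕0⊕0⊕0⊕0 = 0
s16: b16⊕b17⊕b18⊕b19⊕b20⊕b21⊕b22⊕b23⊕b24⊕b25⊕b26⊕b27⊕b28⊕b29⊕b30⊕b31 = 0⊕1⊕1⊕1⊕0⊕0⊕0⊕0⊕1⊕0⊕1⊕1⊕0⊕0⊕0⊕0 = 0
Syndrome (s16...s1) = 00000 → position 0 (no error).
No correction needed.
Data bits at positions 3,5,6,7,9,10,11,12,13,14,15,17,18,19,20,21,22,23,24,25,26,27,28,29,30,31: 01101011100111000010110000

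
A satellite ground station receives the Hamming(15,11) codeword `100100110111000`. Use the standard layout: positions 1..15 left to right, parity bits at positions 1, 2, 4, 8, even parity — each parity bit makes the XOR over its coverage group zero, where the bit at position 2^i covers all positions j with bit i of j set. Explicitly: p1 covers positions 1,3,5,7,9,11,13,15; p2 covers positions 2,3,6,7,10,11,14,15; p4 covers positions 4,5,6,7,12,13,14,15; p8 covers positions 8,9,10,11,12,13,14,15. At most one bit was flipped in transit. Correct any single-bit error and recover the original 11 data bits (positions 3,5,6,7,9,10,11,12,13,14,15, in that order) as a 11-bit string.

s1: b1⊕b3⊕b5⊕b7⊕b9⊕b11⊕b13⊕b15 = 1⊕0⊕0⊕1⊕0⊕1⊕0⊕0 = 1
s2: b2⊕b3⊕b6⊕b7⊕b10⊕b11⊕b14⊕b15 = 0⊕0⊕0⊕1⊕1⊕1⊕0⊕0 = 1
s4: b4⊕b5⊕b6⊕b7⊕b12⊕b13⊕b14⊕b15 = 1⊕0⊕0⊕1⊕1⊕0⊕0⊕0 = 1
s8: b8⊕b9⊕b10⊕b11⊕b12⊕b13⊕b14⊕b15 = 1⊕0⊕1⊕1⊕1⊕0⊕0⊕0 = 0
Syndrome (s8...s1) = 0111 → position 7.
Flip bit 7: corrected codeword = 100100010111000
Data bits at positions 3,5,6,7,9,10,11,12,13,14,15: 00000111000

00000111000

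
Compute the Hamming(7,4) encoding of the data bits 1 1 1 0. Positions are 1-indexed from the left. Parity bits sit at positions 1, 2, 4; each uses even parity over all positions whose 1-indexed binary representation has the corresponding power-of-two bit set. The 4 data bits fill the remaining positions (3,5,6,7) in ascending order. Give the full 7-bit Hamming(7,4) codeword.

0010110

Place data bits at non-power-of-two positions: b3=1, b5=1, b6=1, b7=0.
p1 = XOR of data positions {3,5,7} = 1⊕1⊕0 = 0
p2 = XOR of data positions {3,6,7} = 1⊕1⊕0 = 0
p4 = XOR of data positions {5,6,7} = 1⊕1⊕0 = 0
Codeword b1..b7 = 0010110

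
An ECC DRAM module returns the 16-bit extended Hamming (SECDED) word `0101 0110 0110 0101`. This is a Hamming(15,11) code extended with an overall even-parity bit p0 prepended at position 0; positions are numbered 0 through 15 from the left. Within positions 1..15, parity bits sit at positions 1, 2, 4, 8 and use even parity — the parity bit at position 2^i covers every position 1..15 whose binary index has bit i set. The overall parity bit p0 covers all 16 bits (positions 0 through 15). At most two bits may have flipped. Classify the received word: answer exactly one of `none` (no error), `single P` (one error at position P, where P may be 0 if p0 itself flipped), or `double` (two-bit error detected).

none

s1: b1⊕b3⊕b5⊕b7⊕b9⊕b11⊕b13⊕b15 = 1⊕1⊕1⊕0⊕1⊕0⊕1⊕1 = 0
s2: b2⊕b3⊕b6⊕b7⊕b10⊕b11⊕b14⊕b15 = 0⊕1⊕1⊕0⊕1⊕0⊕0⊕1 = 0
s4: b4⊕b5⊕b6⊕b7⊕b12⊕b13⊕b14⊕b15 = 0⊕1⊕1⊕0⊕0⊕1⊕0⊕1 = 0
s8: b8⊕b9⊕b10⊕b11⊕b12⊕b13⊕b14⊕b15 = 0⊕1⊕1⊕0⊕0⊕1⊕0⊕1 = 0
Syndrome (s8...s1) = 0000 → position 0 (no error).
Overall parity (XOR of all 16 bits, including p0): 0⊕1⊕0⊕1⊕0⊕1⊕1⊕0⊕0⊕1⊕1⊕0⊕0⊕1⊕0⊕1 = 0
Overall=0, syndrome position=0 → no error.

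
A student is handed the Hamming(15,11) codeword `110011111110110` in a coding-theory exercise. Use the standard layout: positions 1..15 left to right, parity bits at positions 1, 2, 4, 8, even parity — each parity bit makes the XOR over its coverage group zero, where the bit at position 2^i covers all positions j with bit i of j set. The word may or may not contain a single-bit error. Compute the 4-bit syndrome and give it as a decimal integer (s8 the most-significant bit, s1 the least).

s1: b1⊕b3⊕b5⊕b7⊕b9⊕b11⊕b13⊕b15 = 1⊕0⊕1⊕1⊕1⊕1⊕1⊕0 = 0
s2: b2⊕b3⊕b6⊕b7⊕b10⊕b11⊕b14⊕b15 = 1⊕0⊕1⊕1⊕1⊕1⊕1⊕0 = 0
s4: b4⊕b5⊕b6⊕b7⊕b12⊕b13⊕b14⊕b15 = 0⊕1⊕1⊕1⊕0⊕1⊕1⊕0 = 1
s8: b8⊕b9⊕b10⊕b11⊕b12⊕b13⊕b14⊕b15 = 1⊕1⊕1⊕1⊕0⊕1⊕1⊕0 = 0
Syndrome (s8...s1) = 0100 → position 4.

4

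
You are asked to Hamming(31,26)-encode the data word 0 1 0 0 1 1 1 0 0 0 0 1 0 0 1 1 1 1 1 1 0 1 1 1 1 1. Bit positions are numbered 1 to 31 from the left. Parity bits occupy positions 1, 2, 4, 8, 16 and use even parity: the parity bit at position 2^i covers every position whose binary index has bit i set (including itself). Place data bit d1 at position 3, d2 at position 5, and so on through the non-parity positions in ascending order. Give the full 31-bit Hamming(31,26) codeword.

Place data bits at non-power-of-two positions: b3=0, b5=1, b6=0, b7=0, b9=1, b10=1, b11=1, b12=0, b13=0, b14=0, b15=0, b17=1, b18=0, b19=0, b20=1, b21=1, b22=1, b23=1, b24=1, b25=1, b26=0, b27=1, b28=1, b29=1, b30=1, b31=1.
p1 = XOR of data positions {3,5,7,9,11,13,15,17,19,21,23,25,27,29,31} = 0⊕1⊕0⊕1⊕1⊕0⊕0⊕1⊕0⊕1⊕1⊕1⊕1⊕1⊕1 = 0
p2 = XOR of data positions {3,6,7,10,11,14,15,18,19,22,23,26,27,30,31} = 0⊕0⊕0⊕1⊕1⊕0⊕0⊕0⊕0⊕1⊕1⊕0⊕1⊕1⊕1 = 1
p4 = XOR of data positions {5,6,7,12,13,14,15,20,21,22,23,28,29,30,31} = 1⊕0⊕0⊕0⊕0⊕0⊕0⊕1⊕1⊕1⊕1⊕1⊕1⊕1⊕1 = 1
p8 = XOR of data positions {9,10,11,12,13,14,15,24,25,26,27,28,29,30,31} = 1⊕1⊕1⊕0⊕0⊕0⊕0⊕1⊕1⊕0⊕1⊕1⊕1⊕1⊕1 = 0
p16 = XOR of data positions {17,18,19,20,21,22,23,24,25,26,27,28,29,30,31} = 1⊕0⊕0⊕1⊕1⊕1⊕1⊕1⊕1⊕0⊕1⊕1⊕1⊕1⊕1 = 0
Codeword b1..b31 = 0101100011100000100111111011111

0101100011100000100111111011111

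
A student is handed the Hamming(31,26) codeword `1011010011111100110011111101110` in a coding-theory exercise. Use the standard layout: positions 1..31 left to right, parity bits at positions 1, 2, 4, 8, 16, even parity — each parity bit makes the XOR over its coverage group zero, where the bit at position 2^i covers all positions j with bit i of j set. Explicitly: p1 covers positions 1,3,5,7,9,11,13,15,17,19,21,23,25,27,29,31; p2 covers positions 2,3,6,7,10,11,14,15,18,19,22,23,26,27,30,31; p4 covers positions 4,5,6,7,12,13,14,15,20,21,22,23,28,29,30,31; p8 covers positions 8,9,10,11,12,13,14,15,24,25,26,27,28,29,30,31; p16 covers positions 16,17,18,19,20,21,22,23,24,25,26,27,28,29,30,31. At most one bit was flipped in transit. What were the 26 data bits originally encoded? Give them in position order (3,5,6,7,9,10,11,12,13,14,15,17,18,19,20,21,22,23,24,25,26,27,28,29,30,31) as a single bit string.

10101111110110111111101110

s1: b1⊕b3⊕b5⊕b7⊕b9⊕b11⊕b13⊕b15⊕b17⊕b19⊕b21⊕b23⊕b25⊕b27⊕b29⊕b31 = 1⊕1⊕0⊕0⊕1⊕1⊕1⊕0⊕1⊕0⊕1⊕1⊕1⊕0⊕1⊕0 = 0
s2: b2⊕b3⊕b6⊕b7⊕b10⊕b11⊕b14⊕b15⊕b18⊕b19⊕b22⊕b23⊕b26⊕b27⊕b30⊕b31 = 0⊕1⊕1⊕0⊕1⊕1⊕1⊕0⊕1⊕0⊕1⊕1⊕1⊕0⊕1⊕0 = 0
s4: b4⊕b5⊕b6⊕b7⊕b12⊕b13⊕b14⊕b15⊕b20⊕b21⊕b22⊕b23⊕b28⊕b29⊕b30⊕b31 = 1⊕0⊕1⊕0⊕1⊕1⊕1⊕0⊕0⊕1⊕1⊕1⊕1⊕1⊕1⊕0 = 1
s8: b8⊕b9⊕b10⊕b11⊕b12⊕b13⊕b14⊕b15⊕b24⊕b25⊕b26⊕b27⊕b28⊕b29⊕b30⊕b31 = 0⊕1⊕1⊕1⊕1⊕1⊕1⊕0⊕1⊕1⊕1⊕0⊕1⊕1⊕1⊕0 = 0
s16: b16⊕b17⊕b18⊕b19⊕b20⊕b21⊕b22⊕b23⊕b24⊕b25⊕b26⊕b27⊕b28⊕b29⊕b30⊕b31 = 0⊕1⊕1⊕0⊕0⊕1⊕1⊕1⊕1⊕1⊕1⊕0⊕1⊕1⊕1⊕0 = 1
Syndrome (s16...s1) = 10100 → position 20.
Flip bit 20: corrected codeword = 1011010011111100110111111101110
Data bits at positions 3,5,6,7,9,10,11,12,13,14,15,17,18,19,20,21,22,23,24,25,26,27,28,29,30,31: 10101111110110111111101110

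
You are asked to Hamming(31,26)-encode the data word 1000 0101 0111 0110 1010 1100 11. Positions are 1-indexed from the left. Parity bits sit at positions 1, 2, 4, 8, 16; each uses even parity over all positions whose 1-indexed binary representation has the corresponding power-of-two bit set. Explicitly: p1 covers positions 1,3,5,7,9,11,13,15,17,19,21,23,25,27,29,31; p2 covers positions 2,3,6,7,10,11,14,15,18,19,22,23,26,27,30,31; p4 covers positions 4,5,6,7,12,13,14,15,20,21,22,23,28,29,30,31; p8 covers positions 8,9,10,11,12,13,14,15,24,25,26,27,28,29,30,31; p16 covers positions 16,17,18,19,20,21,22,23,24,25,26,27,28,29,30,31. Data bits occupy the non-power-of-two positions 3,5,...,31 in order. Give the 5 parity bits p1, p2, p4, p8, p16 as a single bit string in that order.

Place data bits at non-power-of-two positions: b3=1, b5=0, b6=0, b7=0, b9=0, b10=1, b11=0, b12=1, b13=0, b14=1, b15=1, b17=1, b18=0, b19=1, b20=1, b21=0, b22=1, b23=0, b24=1, b25=0, b26=1, b27=1, b28=0, b29=0, b30=1, b31=1.
p1 = XOR of data positions {3,5,7,9,11,13,15,17,19,21,23,25,27,29,31} = 1⊕0⊕0⊕0⊕0⊕0⊕1⊕1⊕1⊕0⊕0⊕0⊕1⊕0⊕1 = 0
p2 = XOR of data positions {3,6,7,10,11,14,15,18,19,22,23,26,27,30,31} = 1⊕0⊕0⊕1⊕0⊕1⊕1⊕0⊕1⊕1⊕0⊕1⊕1⊕1⊕1 = 0
p4 = XOR of data positions {5,6,7,12,13,14,15,20,21,22,23,28,29,30,31} = 0⊕0⊕0⊕1⊕0⊕1⊕1⊕1⊕0⊕1⊕0⊕0⊕0⊕1⊕1 = 1
p8 = XOR of data positions {9,10,11,12,13,14,15,24,25,26,27,28,29,30,31} = 0⊕1⊕0⊕1⊕0⊕1⊕1⊕1⊕0⊕1⊕1⊕0⊕0⊕1⊕1 = 1
p16 = XOR of data positions {17,18,19,20,21,22,23,24,25,26,27,28,29,30,31} = 1⊕0⊕1⊕1⊕0⊕1⊕0⊕1⊕0⊕1⊕1⊕0⊕0⊕1⊕1 = 1
Parity bits p1,p2,p4,p8,p16 = 00111

00111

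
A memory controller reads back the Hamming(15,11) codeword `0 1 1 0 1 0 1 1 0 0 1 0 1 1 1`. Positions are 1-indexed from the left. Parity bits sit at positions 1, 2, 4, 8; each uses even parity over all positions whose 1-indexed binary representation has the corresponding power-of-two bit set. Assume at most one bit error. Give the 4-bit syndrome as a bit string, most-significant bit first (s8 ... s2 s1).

s1: b1⊕b3⊕b5⊕b7⊕b9⊕b11⊕b13⊕b15 = 0⊕1⊕1⊕1⊕0⊕1⊕1⊕1 = 0
s2: b2⊕b3⊕b6⊕b7⊕b10⊕b11⊕b14⊕b15 = 1⊕1⊕0⊕1⊕0⊕1⊕1⊕1 = 0
s4: b4⊕b5⊕b6⊕b7⊕b12⊕b13⊕b14⊕b15 = 0⊕1⊕0⊕1⊕0⊕1⊕1⊕1 = 1
s8: b8⊕b9⊕b10⊕b11⊕b12⊕b13⊕b14⊕b15 = 1⊕0⊕0⊕1⊕0⊕1⊕1⊕1 = 1
Syndrome (s8...s1) = 1100 → position 12.

1100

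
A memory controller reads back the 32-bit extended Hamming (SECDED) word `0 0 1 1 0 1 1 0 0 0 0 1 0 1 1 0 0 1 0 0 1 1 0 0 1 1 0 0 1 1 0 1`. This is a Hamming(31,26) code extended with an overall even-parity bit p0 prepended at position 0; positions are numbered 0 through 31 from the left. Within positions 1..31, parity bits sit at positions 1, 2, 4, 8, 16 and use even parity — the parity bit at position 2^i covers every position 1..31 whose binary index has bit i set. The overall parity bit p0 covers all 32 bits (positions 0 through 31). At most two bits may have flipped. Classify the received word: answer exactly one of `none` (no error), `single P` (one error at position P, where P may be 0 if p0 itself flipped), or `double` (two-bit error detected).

s1: b1⊕b3⊕b5⊕b7⊕b9⊕b11⊕b13⊕b15⊕b17⊕b19⊕b21⊕b23⊕b25⊕b27⊕b29⊕b31 = 0⊕1⊕1⊕0⊕0⊕1⊕1⊕0⊕1⊕0⊕1⊕0⊕1⊕0⊕1⊕1 = 1
s2: b2⊕b3⊕b6⊕b7⊕b10⊕b11⊕b14⊕b15⊕b18⊕b19⊕b22⊕b23⊕b26⊕b27⊕b30⊕b31 = 1⊕1⊕1⊕0⊕0⊕1⊕1⊕0⊕0⊕0⊕0⊕0⊕0⊕0⊕0⊕1 = 0
s4: b4⊕b5⊕b6⊕b7⊕b12⊕b13⊕b14⊕b15⊕b20⊕b21⊕b22⊕b23⊕b28⊕b29⊕b30⊕b31 = 0⊕1⊕1⊕0⊕0⊕1⊕1⊕0⊕1⊕1⊕0⊕0⊕1⊕1⊕0⊕1 = 1
s8: b8⊕b9⊕b10⊕b11⊕b12⊕b13⊕b14⊕b15⊕b24⊕b25⊕b26⊕b27⊕b28⊕b29⊕b30⊕b31 = 0⊕0⊕0⊕1⊕0⊕1⊕1⊕0⊕1⊕1⊕0⊕0⊕1⊕1⊕0⊕1 = 0
s16: b16⊕b17⊕b18⊕b19⊕b20⊕b21⊕b22⊕b23⊕b24⊕b25⊕b26⊕b27⊕b28⊕b29⊕b30⊕b31 = 0⊕1⊕0⊕0⊕1⊕1⊕0⊕0⊕1⊕1⊕0⊕0⊕1⊕1⊕0⊕1 = 0
Syndrome (s16...s1) = 00101 → position 5.
Overall parity (XOR of all 32 bits, including p0): 0⊕0⊕1⊕1⊕0⊕1⊕1⊕0⊕0⊕0⊕0⊕1⊕0⊕1⊕1⊕0⊕0⊕1⊕0⊕0⊕1⊕1⊕0⊕0⊕1⊕1⊕0⊕0⊕1⊕1⊕0⊕1 = 1
Overall=1, syndrome position=5 → single-bit error at position 5.

single 5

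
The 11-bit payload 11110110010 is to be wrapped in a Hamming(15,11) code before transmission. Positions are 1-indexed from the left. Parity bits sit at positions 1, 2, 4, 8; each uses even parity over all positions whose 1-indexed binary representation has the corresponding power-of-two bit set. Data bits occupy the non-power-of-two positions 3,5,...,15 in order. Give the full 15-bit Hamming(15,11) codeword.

001011110110010

Place data bits at non-power-of-two positions: b3=1, b5=1, b6=1, b7=1, b9=0, b10=1, b11=1, b12=0, b13=0, b14=1, b15=0.
p1 = XOR of data positions {3,5,7,9,11,13,15} = 1⊕1⊕1⊕0⊕1⊕0⊕0 = 0
p2 = XOR of data positions {3,6,7,10,11,14,15} = 1⊕1⊕1⊕1⊕1⊕1⊕0 = 0
p4 = XOR of data positions {5,6,7,12,13,14,15} = 1⊕1⊕1⊕0⊕0⊕1⊕0 = 0
p8 = XOR of data positions {9,10,11,12,13,14,15} = 0⊕1⊕1⊕0⊕0⊕1⊕0 = 1
Codeword b1..b15 = 001011110110010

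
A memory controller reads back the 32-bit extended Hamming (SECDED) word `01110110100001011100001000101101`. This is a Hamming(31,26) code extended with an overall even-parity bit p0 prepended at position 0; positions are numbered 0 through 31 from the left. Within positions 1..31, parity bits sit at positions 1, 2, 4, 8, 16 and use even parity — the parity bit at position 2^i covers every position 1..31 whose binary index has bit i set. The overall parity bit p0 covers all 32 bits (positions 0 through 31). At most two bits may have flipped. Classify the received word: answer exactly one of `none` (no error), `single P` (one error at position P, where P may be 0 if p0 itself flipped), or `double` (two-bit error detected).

single 26

s1: b1⊕b3⊕b5⊕b7⊕b9⊕b11⊕b13⊕b15⊕b17⊕b19⊕b21⊕b23⊕b25⊕b27⊕b29⊕b31 = 1⊕1⊕1⊕0⊕0⊕0⊕1⊕1⊕1⊕0⊕0⊕0⊕0⊕0⊕1⊕1 = 0
s2: b2⊕b3⊕b6⊕b7⊕b10⊕b11⊕b14⊕b15⊕b18⊕b19⊕b22⊕b23⊕b26⊕b27⊕b30⊕b31 = 1⊕1⊕1⊕0⊕0⊕0⊕0⊕1⊕0⊕0⊕1⊕0⊕1⊕0⊕0⊕1 = 1
s4: b4⊕b5⊕b6⊕b7⊕b12⊕b13⊕b14⊕b15⊕b20⊕b21⊕b22⊕b23⊕b28⊕b29⊕b30⊕b31 = 0⊕1⊕1⊕0⊕0⊕1⊕0⊕1⊕0⊕0⊕1⊕0⊕1⊕1⊕0⊕1 = 0
s8: b8⊕b9⊕b10⊕b11⊕b12⊕b13⊕b14⊕b15⊕b24⊕b25⊕b26⊕b27⊕b28⊕b29⊕b30⊕b31 = 1⊕0⊕0⊕0⊕0⊕1⊕0⊕1⊕0⊕0⊕1⊕0⊕1⊕1⊕0⊕1 = 1
s16: b16⊕b17⊕b18⊕b19⊕b20⊕b21⊕b22⊕b23⊕b24⊕b25⊕b26⊕b27⊕b28⊕b29⊕b30⊕b31 = 1⊕1⊕0⊕0⊕0⊕0⊕1⊕0⊕0⊕0⊕1⊕0⊕1⊕1⊕0⊕1 = 1
Syndrome (s16...s1) = 11010 → position 26.
Overall parity (XOR of all 32 bits, including p0): 0⊕1⊕1⊕1⊕0⊕1⊕1⊕0⊕1⊕0⊕0⊕0⊕0⊕1⊕0⊕1⊕1⊕1⊕0⊕0⊕0⊕0⊕1⊕0⊕0⊕0⊕1⊕0⊕1⊕1⊕0⊕1 = 1
Overall=1, syndrome position=26 → single-bit error at position 26.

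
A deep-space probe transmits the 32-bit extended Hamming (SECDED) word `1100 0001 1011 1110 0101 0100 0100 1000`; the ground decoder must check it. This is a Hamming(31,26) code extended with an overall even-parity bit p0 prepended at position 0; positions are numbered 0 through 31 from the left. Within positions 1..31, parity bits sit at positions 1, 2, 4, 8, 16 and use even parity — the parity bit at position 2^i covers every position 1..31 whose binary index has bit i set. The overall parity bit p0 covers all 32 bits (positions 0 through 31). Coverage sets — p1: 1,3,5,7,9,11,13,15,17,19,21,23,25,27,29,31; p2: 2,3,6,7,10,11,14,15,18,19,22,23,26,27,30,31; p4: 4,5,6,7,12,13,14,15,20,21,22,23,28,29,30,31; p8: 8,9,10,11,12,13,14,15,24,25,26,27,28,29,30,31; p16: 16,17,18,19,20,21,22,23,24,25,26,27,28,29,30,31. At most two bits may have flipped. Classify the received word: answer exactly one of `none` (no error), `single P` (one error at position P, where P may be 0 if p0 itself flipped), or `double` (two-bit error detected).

double

s1: b1⊕b3⊕b5⊕b7⊕b9⊕b11⊕b13⊕b15⊕b17⊕b19⊕b21⊕b23⊕b25⊕b27⊕b29⊕b31 = 1⊕0⊕0⊕1⊕0⊕1⊕1⊕0⊕1⊕1⊕1⊕0⊕1⊕0⊕0⊕0 = 0
s2: b2⊕b3⊕b6⊕b7⊕b10⊕b11⊕b14⊕b15⊕b18⊕b19⊕b22⊕b23⊕b26⊕b27⊕b30⊕b31 = 0⊕0⊕0⊕1⊕1⊕1⊕1⊕0⊕0⊕1⊕0⊕0⊕0⊕0⊕0⊕0 = 1
s4: b4⊕b5⊕b6⊕b7⊕b12⊕b13⊕b14⊕b15⊕b20⊕b21⊕b22⊕b23⊕b28⊕b29⊕b30⊕b31 = 0⊕0⊕0⊕1⊕1⊕1⊕1⊕0⊕0⊕1⊕0⊕0⊕1⊕0⊕0⊕0 = 0
s8: b8⊕b9⊕b10⊕b11⊕b12⊕b13⊕b14⊕b15⊕b24⊕b25⊕b26⊕b27⊕b28⊕b29⊕b30⊕b31 = 1⊕0⊕1⊕1⊕1⊕1⊕1⊕0⊕0⊕1⊕0⊕0⊕1⊕0⊕0⊕0 = 0
s16: b16⊕b17⊕b18⊕b19⊕b20⊕b21⊕b22⊕b23⊕b24⊕b25⊕b26⊕b27⊕b28⊕b29⊕b30⊕b31 = 0⊕1⊕0⊕1⊕0⊕1⊕0⊕0⊕0⊕1⊕0⊕0⊕1⊕0⊕0⊕0 = 1
Syndrome (s16...s1) = 10010 → position 18.
Overall parity (XOR of all 32 bits, including p0): 1⊕1⊕0⊕0⊕0⊕0⊕0⊕1⊕1⊕0⊕1⊕1⊕1⊕1⊕1⊕0⊕0⊕1⊕0⊕1⊕0⊕1⊕0⊕0⊕0⊕1⊕0⊕0⊕1⊕0⊕0⊕0 = 0
Overall=0, syndrome position=18 → double-bit error detected (uncorrectable).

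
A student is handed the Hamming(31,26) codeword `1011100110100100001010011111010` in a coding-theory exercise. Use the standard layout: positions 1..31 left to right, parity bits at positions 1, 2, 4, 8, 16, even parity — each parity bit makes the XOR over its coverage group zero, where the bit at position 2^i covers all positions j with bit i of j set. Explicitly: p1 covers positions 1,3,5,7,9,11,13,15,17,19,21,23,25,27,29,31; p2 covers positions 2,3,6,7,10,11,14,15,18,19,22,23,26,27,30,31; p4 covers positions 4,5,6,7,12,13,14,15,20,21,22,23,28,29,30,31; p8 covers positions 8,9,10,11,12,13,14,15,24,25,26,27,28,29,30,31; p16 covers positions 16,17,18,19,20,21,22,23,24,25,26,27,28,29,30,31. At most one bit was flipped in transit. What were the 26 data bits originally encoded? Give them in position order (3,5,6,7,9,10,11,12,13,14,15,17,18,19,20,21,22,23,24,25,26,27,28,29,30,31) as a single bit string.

01001010010001010011111010

s1: b1⊕b3⊕b5⊕b7⊕b9⊕b11⊕b13⊕b15⊕b17⊕b19⊕b21⊕b23⊕b25⊕b27⊕b29⊕b31 = 1⊕1⊕1⊕0⊕1⊕1⊕0⊕0⊕0⊕1⊕1⊕0⊕1⊕1⊕0⊕0 = 1
s2: b2⊕b3⊕b6⊕b7⊕b10⊕b11⊕b14⊕b15⊕b18⊕b19⊕b22⊕b23⊕b26⊕b27⊕b30⊕b31 = 0⊕1⊕0⊕0⊕0⊕1⊕1⊕0⊕0⊕1⊕0⊕0⊕1⊕1⊕1⊕0 = 1
s4: b4⊕b5⊕b6⊕b7⊕b12⊕b13⊕b14⊕b15⊕b20⊕b21⊕b22⊕b23⊕b28⊕b29⊕b30⊕b31 = 1⊕1⊕0⊕0⊕0⊕0⊕1⊕0⊕0⊕1⊕0⊕0⊕1⊕0⊕1⊕0 = 0
s8: b8⊕b9⊕b10⊕b11⊕b12⊕b13⊕b14⊕b15⊕b24⊕b25⊕b26⊕b27⊕b28⊕b29⊕b30⊕b31 = 1⊕1⊕0⊕1⊕0⊕0⊕1⊕0⊕1⊕1⊕1⊕1⊕1⊕0⊕1⊕0 = 0
s16: b16⊕b17⊕b18⊕b19⊕b20⊕b21⊕b22⊕b23⊕b24⊕b25⊕b26⊕b27⊕b28⊕b29⊕b30⊕b31 = 0⊕0⊕0⊕1⊕0⊕1⊕0⊕0⊕1⊕1⊕1⊕1⊕1⊕0⊕1⊕0 = 0
Syndrome (s16...s1) = 00011 → position 3.
Flip bit 3: corrected codeword = 1001100110100100001010011111010
Data bits at positions 3,5,6,7,9,10,11,12,13,14,15,17,18,19,20,21,22,23,24,25,26,27,28,29,30,31: 01001010010001010011111010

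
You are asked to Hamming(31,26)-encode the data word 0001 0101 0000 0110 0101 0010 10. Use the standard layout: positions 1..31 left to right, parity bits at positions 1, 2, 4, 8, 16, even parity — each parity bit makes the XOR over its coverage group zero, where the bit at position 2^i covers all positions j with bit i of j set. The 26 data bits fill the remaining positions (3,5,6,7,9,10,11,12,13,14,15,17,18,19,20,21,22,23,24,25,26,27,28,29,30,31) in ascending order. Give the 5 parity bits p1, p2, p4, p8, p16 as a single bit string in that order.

Place data bits at non-power-of-two positions: b3=0, b5=0, b6=0, b7=1, b9=0, b10=1, b11=0, b12=1, b13=0, b14=0, b15=0, b17=0, b18=0, b19=1, b20=1, b21=0, b22=0, b23=1, b24=0, b25=1, b26=0, b27=0, b28=1, b29=0, b30=1, b31=0.
p1 = XOR of data positions {3,5,7,9,11,13,15,17,19,21,23,25,27,29,31} = 0⊕0⊕1⊕0⊕0⊕0⊕0⊕0⊕1⊕0⊕1⊕1⊕0⊕0⊕0 = 0
p2 = XOR of data positions {3,6,7,10,11,14,15,18,19,22,23,26,27,30,31} = 0⊕0⊕1⊕1⊕0⊕0⊕0⊕0⊕1⊕0⊕1⊕0⊕0⊕1⊕0 = 1
p4 = XOR of data positions {5,6,7,12,13,14,15,20,21,22,23,28,29,30,31} = 0⊕0⊕1⊕1⊕0⊕0⊕0⊕1⊕0⊕0⊕1⊕1⊕0⊕1⊕0 = 0
p8 = XOR of data positions {9,10,11,12,13,14,15,24,25,26,27,28,29,30,31} = 0⊕1⊕0⊕1⊕0⊕0⊕0⊕0⊕1⊕0⊕0⊕1⊕0⊕1⊕0 = 1
p16 = XOR of data positions {17,18,19,20,21,22,23,24,25,26,27,28,29,30,31} = 0⊕0⊕1⊕1⊕0⊕0⊕1⊕0⊕1⊕0⊕0⊕1⊕0⊕1⊕0 = 0
Parity bits p1,p2,p4,p8,p16 = 01010

01010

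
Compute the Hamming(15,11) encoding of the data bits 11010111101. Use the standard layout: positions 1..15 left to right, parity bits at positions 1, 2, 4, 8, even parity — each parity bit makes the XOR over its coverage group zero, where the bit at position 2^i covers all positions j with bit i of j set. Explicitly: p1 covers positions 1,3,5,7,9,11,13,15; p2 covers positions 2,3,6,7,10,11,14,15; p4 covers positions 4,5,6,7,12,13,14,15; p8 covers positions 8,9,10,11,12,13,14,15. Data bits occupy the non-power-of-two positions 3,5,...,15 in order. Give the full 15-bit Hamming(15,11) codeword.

Place data bits at non-power-of-two positions: b3=1, b5=1, b6=0, b7=1, b9=0, b10=1, b11=1, b12=1, b13=1, b14=0, b15=1.
p1 = XOR of data positions {3,5,7,9,11,13,15} = 1⊕1⊕1⊕0⊕1⊕1⊕1 = 0
p2 = XOR of data positions {3,6,7,10,11,14,15} = 1⊕0⊕1⊕1⊕1⊕0⊕1 = 1
p4 = XOR of data positions {5,6,7,12,13,14,15} = 1⊕0⊕1⊕1⊕1⊕0⊕1 = 1
p8 = XOR of data positions {9,10,11,12,13,14,15} = 0⊕1⊕1⊕1⊕1⊕0⊕1 = 1
Codeword b1..b15 = 011110110111101

011110110111101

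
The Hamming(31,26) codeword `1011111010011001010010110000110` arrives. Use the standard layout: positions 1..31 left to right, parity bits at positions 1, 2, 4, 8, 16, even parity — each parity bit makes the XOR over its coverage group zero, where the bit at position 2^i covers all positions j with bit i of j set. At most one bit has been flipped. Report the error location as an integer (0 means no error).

s1: b1⊕b3⊕b5⊕b7⊕b9⊕b11⊕b13⊕b15⊕b17⊕b19⊕b21⊕b23⊕b25⊕b27⊕b29⊕b31 = 1⊕1⊕1⊕1⊕1⊕0⊕1⊕0⊕0⊕0⊕1⊕1⊕0⊕0⊕1⊕0 = 1
s2: b2⊕b3⊕b6⊕b7⊕b10⊕b11⊕b14⊕b15⊕b18⊕b19⊕b22⊕b23⊕b26⊕b27⊕b30⊕b31 = 0⊕1⊕1⊕1⊕0⊕0⊕0⊕0⊕1⊕0⊕0⊕1⊕0⊕0⊕1⊕0 = 0
s4: b4⊕b5⊕b6⊕b7⊕b12⊕b13⊕b14⊕b15⊕b20⊕b21⊕b22⊕b23⊕b28⊕b29⊕b30⊕b31 = 1⊕1⊕1⊕1⊕1⊕1⊕0⊕0⊕0⊕1⊕0⊕1⊕0⊕1⊕1⊕0 = 0
s8: b8⊕b9⊕b10⊕b11⊕b12⊕b13⊕b14⊕b15⊕b24⊕b25⊕b26⊕b27⊕b28⊕b29⊕b30⊕b31 = 0⊕1⊕0⊕0⊕1⊕1⊕0⊕0⊕1⊕0⊕0⊕0⊕0⊕1⊕1⊕0 = 0
s16: b16⊕b17⊕b18⊕b19⊕b20⊕b21⊕b22⊕b23⊕b24⊕b25⊕b26⊕b27⊕b28⊕b29⊕b30⊕b31 = 1⊕0⊕1⊕0⊕0⊕1⊕0⊕1⊕1⊕0⊕0⊕0⊕0⊕1⊕1⊕0 = 1
Syndrome (s16...s1) = 10001 → position 17.

17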